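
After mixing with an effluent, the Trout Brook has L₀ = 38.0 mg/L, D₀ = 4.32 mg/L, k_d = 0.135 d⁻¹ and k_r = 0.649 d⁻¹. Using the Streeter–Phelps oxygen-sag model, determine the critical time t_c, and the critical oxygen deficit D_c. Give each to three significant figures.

t_c ≈ 1.95 d; D_c ≈ 6.07 mg/L

With k_r/k_d = 4.807 and 1 − D₀(k_r−k_d)/(k_d L₀) = 0.5672,
t_c = ln(4.807 × 0.5672) / (0.649 − 0.135) = ln(2.727) / 0.5140 = 1.003/0.5140 = 1.951 d.
D_c = (k_d/k_r) L₀ e^(−k_d t_c) = (0.135/0.649) × 38.0 × e^(−0.135×1.951) = 0.2080 × 38.0 × 0.7684 = 6.074 mg/L.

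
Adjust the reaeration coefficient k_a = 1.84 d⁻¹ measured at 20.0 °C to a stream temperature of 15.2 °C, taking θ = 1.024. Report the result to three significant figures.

k_a ≈ 1.64 d⁻¹

k_a(T₂) = k_a(T₁) · θ^(T₂−T₁) = 1.84 × 1.024^(15.2−20.0)
= 1.84 × 1.024^-4.80 = 1.84 × 0.8924 = 1.642 d⁻¹.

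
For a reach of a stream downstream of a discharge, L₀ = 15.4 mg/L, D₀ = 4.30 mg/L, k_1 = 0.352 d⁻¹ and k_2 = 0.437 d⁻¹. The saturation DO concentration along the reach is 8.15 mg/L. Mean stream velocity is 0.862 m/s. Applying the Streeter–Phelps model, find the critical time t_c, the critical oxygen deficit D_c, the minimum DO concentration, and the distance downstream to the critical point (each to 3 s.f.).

t_c ≈ 1.72 d; D_c ≈ 6.76 mg/L; min DO ≈ 1.39 mg/L; x_c ≈ 128 km

t_c = [1/(k_2−k_1)] ln[(k_2/k_1)(1 − D₀(k_2−k_1)/(k_1 L₀))]
= [1/(0.437−0.352)] ln[(0.437/0.352)(1 − 4.30×0.08500/(0.352×15.4))]
= (1/0.08500) ln[1.241 × 0.9326] = 11.76 × ln(1.158) = 11.76 × 0.1465 = 1.723 d.
L(t_c) = L₀ e^(−k_1 t_c) = 15.4 × 0.5452 = 8.396 mg/L, and at the critical point k_2 D_c = k_1 L, so D_c = (0.352/0.437) × 8.396 = 6.763 mg/L.
Minimum DO = C_s − D_c = 8.15 − 6.763 = 1.387 mg/L.
x_c = v t_c = 0.862 m/s × 1.723 d × 86400 s/d = 128400 m ≈ 128 km.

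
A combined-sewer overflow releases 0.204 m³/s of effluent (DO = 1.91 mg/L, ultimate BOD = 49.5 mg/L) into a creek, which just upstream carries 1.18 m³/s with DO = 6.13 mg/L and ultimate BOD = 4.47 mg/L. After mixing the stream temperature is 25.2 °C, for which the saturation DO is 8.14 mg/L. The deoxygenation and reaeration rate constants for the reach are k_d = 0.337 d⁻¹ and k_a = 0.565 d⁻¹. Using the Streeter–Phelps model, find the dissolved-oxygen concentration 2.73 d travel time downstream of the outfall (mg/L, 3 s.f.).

Mixed DO = (1.18×6.13 + 0.204×1.91)/(1.18+0.204) = 7.623/1.384 = 5.508 mg/L.
Mixed L₀ = (1.18×4.47 + 0.204×49.5)/(1.384) = 15.37/1.384 = 11.11 mg/L.
Initial deficit D₀ = C_s − DO₀ = 8.14 − 5.508 = 2.632 mg/L.
D(2.73) = [0.337×11.11/(0.565−0.337)](e^(−0.337×2.73) − e^(−0.565×2.73)) + 2.632 e^(−0.565×2.73)
= 16.42 × (0.3985 − 0.2139) + 2.632 × 0.2139 = 3.595 mg/L.
DO = 8.14 − 3.595 = 4.545 mg/L.

DO ≈ 4.55 mg/L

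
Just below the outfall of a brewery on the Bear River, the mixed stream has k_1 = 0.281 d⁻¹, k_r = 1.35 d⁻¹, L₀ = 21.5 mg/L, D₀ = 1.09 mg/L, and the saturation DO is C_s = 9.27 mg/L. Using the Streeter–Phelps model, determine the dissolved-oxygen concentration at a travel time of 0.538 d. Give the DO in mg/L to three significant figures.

DO ≈ 6.62 mg/L

k_1 L₀/(k_r−k_1) = 0.281×21.5/(1.35−0.281) = 6.042/1.069 = 5.652 mg/L.
e^(−k_1 t) = e^(−0.281×0.5380) = 0.8597; e^(−k_r t) = e^(−1.35×0.5380) = 0.4837.
D = 5.652 × (0.8597 − 0.4837) + 1.09 × 0.4837 = 2.125 + 0.5272 = 2.652 mg/L.
DO = C_s − D = 9.27 − 2.652 = 6.618 mg/L.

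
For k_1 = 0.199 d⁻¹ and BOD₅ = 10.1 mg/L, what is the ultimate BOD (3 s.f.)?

BOD₅ = L₀(1 − e^(−5k_1)) ⇒ L₀ = BOD₅ / (1 − e^(−5×0.199))
= 10.1 / (1 − 0.3697) = 10.1 / 0.6303 = 16.02 mg/L.

L₀ ≈ 16.0 mg/L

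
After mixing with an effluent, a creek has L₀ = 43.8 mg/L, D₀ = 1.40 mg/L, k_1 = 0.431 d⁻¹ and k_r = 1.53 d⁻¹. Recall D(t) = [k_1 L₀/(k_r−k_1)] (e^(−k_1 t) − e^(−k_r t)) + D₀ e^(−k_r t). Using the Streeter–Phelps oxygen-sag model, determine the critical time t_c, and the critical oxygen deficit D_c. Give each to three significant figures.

t_c ≈ 1.08 d; D_c ≈ 7.76 mg/L

With k_r/k_1 = 3.550 and 1 − D₀(k_r−k_1)/(k_1 L₀) = 0.9185,
t_c = ln(3.550 × 0.9185) / (1.53 − 0.431) = ln(3.261) / 1.099 = 1.182/1.099 = 1.075 d.
L(t_c) = L₀ e^(−k_1 t_c) = 43.8 × 0.6291 = 27.55 mg/L, and at the critical point k_r D_c = k_1 L, so D_c = (0.431/1.53) × 27.55 = 7.762 mg/L.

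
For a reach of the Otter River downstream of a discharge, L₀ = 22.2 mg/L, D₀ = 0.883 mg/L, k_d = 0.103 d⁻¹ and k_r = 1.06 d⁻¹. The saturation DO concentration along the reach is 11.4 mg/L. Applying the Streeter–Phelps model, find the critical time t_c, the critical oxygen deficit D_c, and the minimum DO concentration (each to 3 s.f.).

t_c = [1/(k_r−k_d)] ln[(k_r/k_d)(1 − D₀(k_r−k_d)/(k_d L₀))]
= [1/(1.06−0.103)] ln[(1.06/0.103)(1 − 0.883×0.9570/(0.103×22.2))]
= (1/0.9570) ln[10.29 × 0.6304] = 1.045 × ln(6.488) = 1.045 × 1.870 = 1.954 d.
D_c = (k_d/k_r) L₀ e^(−k_d t_c) = (0.103/1.06) × 22.2 × e^(−0.103×1.954) = 0.09717 × 22.2 × 0.8177 = 1.764 mg/L.
Minimum DO = C_s − D_c = 11.4 − 1.764 = 9.636 mg/L.

t_c ≈ 1.95 d; D_c ≈ 1.76 mg/L; min DO ≈ 9.64 mg/L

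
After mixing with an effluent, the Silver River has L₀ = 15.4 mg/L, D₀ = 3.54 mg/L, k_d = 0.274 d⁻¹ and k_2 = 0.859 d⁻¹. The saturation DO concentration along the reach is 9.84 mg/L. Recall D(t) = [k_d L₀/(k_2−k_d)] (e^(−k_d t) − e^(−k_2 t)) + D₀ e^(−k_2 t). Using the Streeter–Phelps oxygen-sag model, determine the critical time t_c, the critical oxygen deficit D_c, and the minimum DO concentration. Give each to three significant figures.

With k_2/k_d = 3.135 and 1 − D₀(k_2−k_d)/(k_d L₀) = 0.5092,
t_c = ln(3.135 × 0.5092) / (0.859 − 0.274) = ln(1.596) / 0.5850 = 0.4678/0.5850 = 0.7996 d.
D_c = (k_d/k_2) L₀ e^(−k_d t_c) = (0.274/0.859) × 15.4 × e^(−0.274×0.7996) = 0.3190 × 15.4 × 0.8033 = 3.946 mg/L.
Minimum DO = C_s − D_c = 9.84 − 3.946 = 5.894 mg/L.

t_c ≈ 0.800 d; D_c ≈ 3.95 mg/L; min DO ≈ 5.89 mg/L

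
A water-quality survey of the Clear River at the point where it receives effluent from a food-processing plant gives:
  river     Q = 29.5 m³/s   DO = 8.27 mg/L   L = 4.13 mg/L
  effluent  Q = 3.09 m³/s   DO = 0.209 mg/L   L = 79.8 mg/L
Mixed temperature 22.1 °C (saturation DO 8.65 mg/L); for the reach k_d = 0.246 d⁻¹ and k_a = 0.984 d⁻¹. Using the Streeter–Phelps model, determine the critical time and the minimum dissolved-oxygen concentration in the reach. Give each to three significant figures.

Mixed DO = (29.5×8.27 + 3.09×0.209)/(29.5+3.09) = 244.6/32.59 = 7.506 mg/L.
Mixed L₀ = (29.5×4.13 + 3.09×79.8)/(32.59) = 368.4/32.59 = 11.30 mg/L.
Initial deficit D₀ = C_s − DO₀ = 8.65 − 7.506 = 1.144 mg/L.
t_c = (1/0.7380) ln[(0.984/0.246)(1 − 1.144×0.7380/(0.246×11.30))] = 1.355 × ln(2.785) = 1.388 d.
D_c = (0.246/0.984) × 11.30 × e^(−0.246×1.388) = 0.2500 × 11.30 × 0.7107 = 2.009 mg/L.
Minimum DO = 8.65 − 2.009 = 6.641 mg/L.

t_c ≈ 1.39 d; minimum DO ≈ 6.64 mg/L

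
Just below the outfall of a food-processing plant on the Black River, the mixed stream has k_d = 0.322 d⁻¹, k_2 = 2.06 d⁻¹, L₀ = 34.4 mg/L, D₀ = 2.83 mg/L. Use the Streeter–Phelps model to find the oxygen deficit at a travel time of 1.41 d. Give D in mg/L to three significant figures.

D ≈ 3.85 mg/L

k_d L₀/(k_2−k_d) = 0.322×34.4/(2.06−0.322) = 11.08/1.738 = 6.373 mg/L.
e^(−k_d t) = e^(−0.322×1.410) = 0.6351; e^(−k_2 t) = e^(−2.06×1.410) = 0.05477.
D = 6.373 × (0.6351 − 0.05477) + 2.83 × 0.05477 = 3.698 + 0.1550 = 3.853 mg/L.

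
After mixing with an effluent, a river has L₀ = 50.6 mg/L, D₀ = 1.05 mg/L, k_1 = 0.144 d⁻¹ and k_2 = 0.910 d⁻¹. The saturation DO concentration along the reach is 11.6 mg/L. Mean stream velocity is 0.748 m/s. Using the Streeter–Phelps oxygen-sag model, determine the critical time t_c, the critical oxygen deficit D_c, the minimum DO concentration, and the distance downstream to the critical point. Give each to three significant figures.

t_c = [1/(k_2−k_1)] ln[(k_2/k_1)(1 − D₀(k_2−k_1)/(k_1 L₀))]
= [1/(0.910−0.144)] ln[(0.910/0.144)(1 − 1.05×0.7660/(0.144×50.6))]
= (1/0.7660) ln[6.319 × 0.8896] = 1.305 × ln(5.622) = 1.305 × 1.727 = 2.254 d.
D_c = (k_1/k_2) L₀ e^(−k_1 t_c) = (0.144/0.910) × 50.6 × e^(−0.144×2.254) = 0.1582 × 50.6 × 0.7228 = 5.788 mg/L.
Minimum DO = C_s − D_c = 11.6 − 5.788 = 5.812 mg/L.
x_c = v t_c = 0.748 m/s × 2.254 d × 86400 s/d = 145700 m ≈ 146 km.

t_c ≈ 2.25 d; D_c ≈ 5.79 mg/L; min DO ≈ 5.81 mg/L; x_c ≈ 146 km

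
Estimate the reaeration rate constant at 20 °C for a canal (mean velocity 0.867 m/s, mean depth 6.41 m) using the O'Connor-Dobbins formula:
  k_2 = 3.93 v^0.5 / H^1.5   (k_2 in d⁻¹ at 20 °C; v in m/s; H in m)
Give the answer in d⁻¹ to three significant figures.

k_2 = 3.93 × 0.867^0.5 / 6.41^1.5 = 3.93 × 0.9311 / 16.23 = 0.2255 d⁻¹.

k_2 ≈ 0.225 d⁻¹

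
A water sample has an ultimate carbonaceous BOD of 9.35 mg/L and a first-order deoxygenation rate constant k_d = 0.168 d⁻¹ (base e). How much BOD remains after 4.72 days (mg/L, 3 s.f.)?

L_t = L₀ e^(−k_d t) = 9.35 × e^(−0.168×4.72) = 9.35 × 0.4525 = 4.231 mg/L.

L ≈ 4.23 mg/L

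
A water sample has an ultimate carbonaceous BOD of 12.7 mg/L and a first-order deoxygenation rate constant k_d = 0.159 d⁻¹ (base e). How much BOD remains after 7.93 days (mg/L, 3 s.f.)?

L ≈ 3.60 mg/L

L_t = L₀ e^(−k_d t) = 12.7 × e^(−0.159×7.93) = 12.7 × 0.2834 = 3.599 mg/L.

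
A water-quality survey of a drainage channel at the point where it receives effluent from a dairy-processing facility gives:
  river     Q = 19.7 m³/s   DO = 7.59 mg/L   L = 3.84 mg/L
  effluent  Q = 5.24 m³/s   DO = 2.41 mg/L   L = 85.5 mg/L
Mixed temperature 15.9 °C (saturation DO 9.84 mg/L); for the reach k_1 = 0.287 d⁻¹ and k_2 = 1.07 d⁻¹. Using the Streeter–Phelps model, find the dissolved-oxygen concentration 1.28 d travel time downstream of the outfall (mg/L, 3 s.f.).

DO ≈ 5.62 mg/L

Mixed DO = (19.7×7.59 + 5.24×2.41)/(19.7+5.24) = 162.2/24.94 = 6.502 mg/L.
Mixed L₀ = (19.7×3.84 + 5.24×85.5)/(24.94) = 523.7/24.94 = 21.00 mg/L.
Initial deficit D₀ = C_s − DO₀ = 9.84 − 6.502 = 3.338 mg/L.
D(1.28) = [0.287×21.00/(1.07−0.287)](e^(−0.287×1.28) − e^(−1.07×1.28)) + 3.338 e^(−1.07×1.28)
= 7.696 × (0.6926 − 0.2542) + 3.338 × 0.2542 = 4.222 mg/L.
DO = 9.84 − 4.222 = 5.618 mg/L.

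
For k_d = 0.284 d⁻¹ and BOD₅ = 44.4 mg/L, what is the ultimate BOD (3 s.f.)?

BOD₅ = L₀(1 − e^(−5k_d)) ⇒ L₀ = BOD₅ / (1 − e^(−5×0.284))
= 44.4 / (1 − 0.2417) = 44.4 / 0.7583 = 58.55 mg/L.

L₀ ≈ 58.6 mg/L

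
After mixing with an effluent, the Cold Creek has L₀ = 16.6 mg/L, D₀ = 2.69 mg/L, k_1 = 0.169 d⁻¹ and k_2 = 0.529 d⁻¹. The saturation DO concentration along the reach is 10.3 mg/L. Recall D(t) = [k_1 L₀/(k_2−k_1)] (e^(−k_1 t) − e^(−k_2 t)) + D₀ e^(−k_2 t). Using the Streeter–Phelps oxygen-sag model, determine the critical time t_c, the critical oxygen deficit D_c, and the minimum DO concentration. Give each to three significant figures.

t_c = [1/(k_2−k_1)] ln[(k_2/k_1)(1 − D₀(k_2−k_1)/(k_1 L₀))]
= [1/(0.529−0.169)] ln[(0.529/0.169)(1 − 2.69×0.3600/(0.169×16.6))]
= (1/0.3600) ln[3.130 × 0.6548] = 2.778 × ln(2.050) = 2.778 × 0.7177 = 1.994 d.
D_c = (k_1/k_2) L₀ e^(−k_1 t_c) = (0.169/0.529) × 16.6 × e^(−0.169×1.994) = 0.3195 × 16.6 × 0.7140 = 3.786 mg/L.
Minimum DO = C_s − D_c = 10.3 − 3.786 = 6.514 mg/L.

t_c ≈ 1.99 d; D_c ≈ 3.79 mg/L; min DO ≈ 6.51 mg/L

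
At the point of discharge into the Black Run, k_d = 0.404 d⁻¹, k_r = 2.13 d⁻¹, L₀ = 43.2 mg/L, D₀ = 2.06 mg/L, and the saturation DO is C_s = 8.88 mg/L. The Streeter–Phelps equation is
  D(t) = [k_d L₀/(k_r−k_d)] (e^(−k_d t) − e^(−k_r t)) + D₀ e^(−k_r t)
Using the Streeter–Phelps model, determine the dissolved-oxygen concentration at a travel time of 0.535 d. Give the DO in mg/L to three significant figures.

DO ≈ 3.31 mg/L

k_d L₀/(k_r−k_d) = 0.404×43.2/(2.13−0.404) = 17.45/1.726 = 10.11 mg/L.
e^(−k_d t) = e^(−0.404×0.5350) = 0.8056; e^(−k_r t) = e^(−2.13×0.5350) = 0.3200.
D = 10.11 × (0.8056 − 0.3200) + 2.06 × 0.3200 = 4.911 + 0.6591 = 5.570 mg/L.
DO = C_s − D = 8.88 − 5.570 = 3.310 mg/L.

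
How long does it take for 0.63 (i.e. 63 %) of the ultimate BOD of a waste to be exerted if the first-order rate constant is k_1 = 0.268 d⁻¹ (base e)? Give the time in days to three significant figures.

y/L₀ = 1 − e^(−k_1 t) = 0.63 ⇒ e^(−k_1 t) = 0.370
t = −ln(0.370) / 0.268 = 0.9943 / 0.268 = 3.710 d.

t ≈ 3.71 d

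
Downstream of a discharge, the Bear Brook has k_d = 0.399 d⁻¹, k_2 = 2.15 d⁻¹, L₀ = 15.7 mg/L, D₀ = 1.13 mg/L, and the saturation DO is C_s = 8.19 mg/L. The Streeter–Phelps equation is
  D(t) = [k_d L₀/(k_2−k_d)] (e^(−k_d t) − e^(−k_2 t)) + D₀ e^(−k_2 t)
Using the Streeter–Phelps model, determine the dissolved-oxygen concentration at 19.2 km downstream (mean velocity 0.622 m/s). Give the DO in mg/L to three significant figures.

DO ≈ 6.22 mg/L

Travel time t = x/v = 19.2 km / (0.622 m/s) = 19200 m / 0.622 m/s = 30870 s = 0.3573 d.
k_d L₀/(k_2−k_d) = 0.399×15.7/(2.15−0.399) = 6.264/1.751 = 3.578 mg/L.
e^(−k_d t) = e^(−0.399×0.3573) = 0.8671; e^(−k_2 t) = e^(−2.15×0.3573) = 0.4639.
D = 3.578 × (0.8671 − 0.4639) + 1.13 × 0.4639 = 1.443 + 0.5242 = 1.967 mg/L.
DO = C_s − D = 8.19 − 1.967 = 6.223 mg/L.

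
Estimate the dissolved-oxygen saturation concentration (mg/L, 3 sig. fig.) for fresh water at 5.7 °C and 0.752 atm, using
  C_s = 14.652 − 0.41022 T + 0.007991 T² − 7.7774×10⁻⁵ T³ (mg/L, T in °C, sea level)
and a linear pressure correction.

C_s ≈ 9.44 mg/L

At sea level: C_s = 14.652 − 0.41022×5.7 + 0.007991×5.7² − 7.7774×10⁻⁵×5.7³ = 12.56 mg/L.
Pressure correction: C_s' = 12.56 × 0.752 = 9.444 mg/L.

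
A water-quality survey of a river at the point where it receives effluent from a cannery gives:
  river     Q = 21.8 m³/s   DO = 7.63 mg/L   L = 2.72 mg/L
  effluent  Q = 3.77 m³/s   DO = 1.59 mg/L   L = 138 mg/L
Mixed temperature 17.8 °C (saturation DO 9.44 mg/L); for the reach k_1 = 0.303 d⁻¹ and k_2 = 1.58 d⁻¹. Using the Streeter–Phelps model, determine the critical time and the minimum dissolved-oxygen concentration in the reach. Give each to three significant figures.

Mixed DO = (21.8×7.63 + 3.77×1.59)/(21.8+3.77) = 172.3/25.57 = 6.739 mg/L.
Mixed L₀ = (21.8×2.72 + 3.77×138)/(25.57) = 579.6/25.57 = 22.67 mg/L.
Initial deficit D₀ = C_s − DO₀ = 9.44 − 6.739 = 2.701 mg/L.
t_c = (1/1.277) ln[(1.58/0.303)(1 − 2.701×1.277/(0.303×22.67))] = 0.7831 × ln(2.596) = 0.7471 d.
D_c = (0.303/1.58) × 22.67 × e^(−0.303×0.7471) = 0.1918 × 22.67 × 0.7974 = 3.466 mg/L.
Minimum DO = 9.44 − 3.466 = 5.974 mg/L.

t_c ≈ 0.747 d; minimum DO ≈ 5.97 mg/L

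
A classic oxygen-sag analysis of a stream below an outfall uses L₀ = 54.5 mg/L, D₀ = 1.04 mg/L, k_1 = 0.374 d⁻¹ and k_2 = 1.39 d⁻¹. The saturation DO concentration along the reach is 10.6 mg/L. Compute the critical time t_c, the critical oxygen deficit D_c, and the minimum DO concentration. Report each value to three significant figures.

t_c ≈ 1.24 d; D_c ≈ 9.22 mg/L; min DO ≈ 1.38 mg/L

With k_2/k_1 = 3.717 and 1 − D₀(k_2−k_1)/(k_1 L₀) = 0.9482,
t_c = ln(3.717 × 0.9482) / (1.39 − 0.374) = ln(3.524) / 1.016 = 1.260/1.016 = 1.240 d.
D_c = (k_1/k_2) L₀ e^(−k_1 t_c) = (0.374/1.39) × 54.5 × e^(−0.374×1.240) = 0.2691 × 54.5 × 0.6290 = 9.223 mg/L.
Minimum DO = C_s − D_c = 10.6 − 9.223 = 1.377 mg/L.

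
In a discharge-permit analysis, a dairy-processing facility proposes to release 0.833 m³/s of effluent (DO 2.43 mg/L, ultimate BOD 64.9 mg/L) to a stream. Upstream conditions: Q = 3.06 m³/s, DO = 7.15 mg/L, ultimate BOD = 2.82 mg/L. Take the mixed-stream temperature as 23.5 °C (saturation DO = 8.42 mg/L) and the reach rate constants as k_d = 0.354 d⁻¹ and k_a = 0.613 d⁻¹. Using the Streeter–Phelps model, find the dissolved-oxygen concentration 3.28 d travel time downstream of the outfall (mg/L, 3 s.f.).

DO ≈ 4.17 mg/L

Mixed DO = (3.06×7.15 + 0.833×2.43)/(3.06+0.833) = 23.90/3.893 = 6.140 mg/L.
Mixed L₀ = (3.06×2.82 + 0.833×64.9)/(3.893) = 62.69/3.893 = 16.10 mg/L.
Initial deficit D₀ = C_s − DO₀ = 8.42 − 6.140 = 2.280 mg/L.
D(3.28) = [0.354×16.10/(0.613−0.354)](e^(−0.354×3.28) − e^(−0.613×3.28)) + 2.280 e^(−0.613×3.28)
= 22.01 × (0.3131 − 0.1339) + 2.280 × 0.1339 = 4.250 mg/L.
DO = 8.42 − 4.250 = 4.170 mg/L.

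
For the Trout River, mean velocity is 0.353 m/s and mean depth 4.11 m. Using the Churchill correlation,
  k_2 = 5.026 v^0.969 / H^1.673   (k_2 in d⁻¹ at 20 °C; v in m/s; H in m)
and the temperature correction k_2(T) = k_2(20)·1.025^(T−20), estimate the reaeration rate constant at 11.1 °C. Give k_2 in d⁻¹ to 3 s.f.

k_2 ≈ 0.138 d⁻¹

k_2(20) = 5.026 × 0.353^0.969 / 4.11^1.673 = 5.026 × 0.3646 / 10.64 = 0.1722 d⁻¹.
k_2(11.1) = 0.1722 × 1.025^(11.1−20) = 0.1722 × 0.8027 = 0.1382 d⁻¹.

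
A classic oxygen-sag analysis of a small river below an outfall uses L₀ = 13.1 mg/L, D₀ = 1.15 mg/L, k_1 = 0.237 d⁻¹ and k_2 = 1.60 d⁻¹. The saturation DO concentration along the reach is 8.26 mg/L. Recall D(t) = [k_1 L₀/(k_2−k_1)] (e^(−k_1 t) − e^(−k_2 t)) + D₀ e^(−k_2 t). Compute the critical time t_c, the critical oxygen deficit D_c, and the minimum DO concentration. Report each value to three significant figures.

t_c = [1/(k_2−k_1)] ln[(k_2/k_1)(1 − D₀(k_2−k_1)/(k_1 L₀))]
= [1/(1.60−0.237)] ln[(1.60/0.237)(1 − 1.15×1.363/(0.237×13.1))]
= (1/1.363) ln[6.751 × 0.4951] = 0.7337 × ln(3.343) = 0.7337 × 1.207 = 0.8854 d.
D_c = (k_1/k_2) L₀ e^(−k_1 t_c) = (0.237/1.60) × 13.1 × e^(−0.237×0.8854) = 0.1481 × 13.1 × 0.8107 = 1.573 mg/L.
Minimum DO = C_s − D_c = 8.26 − 1.573 = 6.687 mg/L.

t_c ≈ 0.885 d; D_c ≈ 1.57 mg/L; min DO ≈ 6.69 mg/L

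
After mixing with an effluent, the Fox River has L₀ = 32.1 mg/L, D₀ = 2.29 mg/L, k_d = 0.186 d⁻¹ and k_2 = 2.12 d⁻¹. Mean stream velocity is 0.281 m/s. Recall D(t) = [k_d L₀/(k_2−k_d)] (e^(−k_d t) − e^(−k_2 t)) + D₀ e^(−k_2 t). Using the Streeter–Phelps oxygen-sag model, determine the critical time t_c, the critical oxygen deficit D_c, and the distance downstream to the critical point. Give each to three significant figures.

At the critical point dD/dt = 0, so k_d L₀ e^(−k_d t) = k_2 D. Substituting D(t) from the Streeter–Phelps equation and solving for t gives
t_c = ln[(k_2/k_d)(1 − D₀(k_2−k_d)/(k_d L₀))] / (k_2−k_d).
Here k_2−k_d = 1.934 d⁻¹ and 1 − D₀(k_2−k_d)/(k_d L₀) = 1 − 2.29×1.934/(0.186×32.1) = 0.2582, so
t_c = ln(11.40 × 0.2582) / 1.934 = 1.079 / 1.934 = 0.5582 d.
D_c = (k_d/k_2) L₀ e^(−k_d t_c) = (0.186/2.12) × 32.1 × e^(−0.186×0.5582) = 0.08774 × 32.1 × 0.9014 = 2.539 mg/L.
x_c = v t_c = 0.281 m/s × 0.5582 d × 86400 s/d = 13550 m ≈ 13.6 km.

t_c ≈ 0.558 d; D_c ≈ 2.54 mg/L; x_c ≈ 13.6 km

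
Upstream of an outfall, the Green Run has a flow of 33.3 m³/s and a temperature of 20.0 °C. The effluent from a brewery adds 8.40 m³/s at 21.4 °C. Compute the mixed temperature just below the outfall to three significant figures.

Flow-weighted mixing: C = (Q_r C_r + Q_w C_w)/(Q_r + Q_w)
= (33.3×20.0 + 8.40×21.4)/(33.3 + 8.40) = 845.8/41.70 = 20.28 °C.

20.3 °C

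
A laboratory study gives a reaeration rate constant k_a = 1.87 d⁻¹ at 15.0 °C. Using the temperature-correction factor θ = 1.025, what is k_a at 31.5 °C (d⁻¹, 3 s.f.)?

k_a(T₂) = k_a(T₁) · θ^(T₂−T₁) = 1.87 × 1.025^(31.5−15.0)
= 1.87 × 1.025^16.5 = 1.87 × 1.503 = 2.811 d⁻¹.

k_a ≈ 2.81 d⁻¹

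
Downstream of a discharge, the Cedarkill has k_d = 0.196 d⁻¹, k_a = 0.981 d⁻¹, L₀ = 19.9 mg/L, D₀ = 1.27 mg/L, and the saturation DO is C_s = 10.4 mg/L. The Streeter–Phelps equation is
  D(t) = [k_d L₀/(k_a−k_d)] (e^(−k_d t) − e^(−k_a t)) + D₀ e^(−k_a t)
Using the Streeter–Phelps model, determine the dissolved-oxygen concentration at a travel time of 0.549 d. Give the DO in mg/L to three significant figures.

DO ≈ 8.10 mg/L

k_d L₀/(k_a−k_d) = 0.196×19.9/(0.981−0.196) = 3.900/0.7850 = 4.969 mg/L.
e^(−k_d t) = e^(−0.196×0.5490) = 0.8980; e^(−k_a t) = e^(−0.981×0.5490) = 0.5836.
D = 4.969 × (0.8980 − 0.5836) + 1.27 × 0.5836 = 1.562 + 0.7412 = 2.303 mg/L.
DO = C_s − D = 10.4 − 2.303 = 8.097 mg/L.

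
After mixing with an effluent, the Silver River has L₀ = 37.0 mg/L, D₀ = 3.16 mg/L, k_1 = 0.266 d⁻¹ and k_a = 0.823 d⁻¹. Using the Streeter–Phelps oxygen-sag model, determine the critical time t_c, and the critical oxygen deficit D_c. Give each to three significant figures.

t_c = [1/(k_a−k_1)] ln[(k_a/k_1)(1 − D₀(k_a−k_1)/(k_1 L₀))]
= [1/(0.823−0.266)] ln[(0.823/0.266)(1 − 3.16×0.5570/(0.266×37.0))]
= (1/0.5570) ln[3.094 × 0.8212] = 1.795 × ln(2.541) = 1.795 × 0.9324 = 1.674 d.
D_c = (k_1/k_a) L₀ e^(−k_1 t_c) = (0.266/0.823) × 37.0 × e^(−0.266×1.674) = 0.3232 × 37.0 × 0.6406 = 7.661 mg/L.

t_c ≈ 1.67 d; D_c ≈ 7.66 mg/L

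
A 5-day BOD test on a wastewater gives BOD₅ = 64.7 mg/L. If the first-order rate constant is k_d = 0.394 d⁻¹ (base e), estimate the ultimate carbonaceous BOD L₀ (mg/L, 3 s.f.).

L₀ ≈ 75.2 mg/L

BOD₅ = L₀(1 − e^(−5k_d)) ⇒ L₀ = BOD₅ / (1 − e^(−5×0.394))
= 64.7 / (1 − 0.1395) = 64.7 / 0.8605 = 75.19 mg/L.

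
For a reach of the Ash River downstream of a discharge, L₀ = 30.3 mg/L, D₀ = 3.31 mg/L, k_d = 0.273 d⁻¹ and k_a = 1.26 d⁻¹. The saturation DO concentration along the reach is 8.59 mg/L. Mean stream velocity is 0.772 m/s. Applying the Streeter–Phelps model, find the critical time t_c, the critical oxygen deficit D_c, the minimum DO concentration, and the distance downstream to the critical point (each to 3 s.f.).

t_c = [1/(k_a−k_d)] ln[(k_a/k_d)(1 − D₀(k_a−k_d)/(k_d L₀))]
= [1/(1.26−0.273)] ln[(1.26/0.273)(1 − 3.31×0.9870/(0.273×30.3))]
= (1/0.9870) ln[4.615 × 0.6051] = 1.013 × ln(2.793) = 1.013 × 1.027 = 1.040 d.
L(t_c) = L₀ e^(−k_d t_c) = 30.3 × 0.7527 = 22.81 mg/L, and at the critical point k_a D_c = k_d L, so D_c = (0.273/1.26) × 22.81 = 4.942 mg/L.
Minimum DO = C_s − D_c = 8.59 − 4.942 = 3.648 mg/L.
x_c = v t_c = 0.772 m/s × 1.040 d × 86400 s/d = 69400 m ≈ 69.4 km.

t_c ≈ 1.04 d; D_c ≈ 4.94 mg/L; min DO ≈ 3.65 mg/L; x_c ≈ 69.4 km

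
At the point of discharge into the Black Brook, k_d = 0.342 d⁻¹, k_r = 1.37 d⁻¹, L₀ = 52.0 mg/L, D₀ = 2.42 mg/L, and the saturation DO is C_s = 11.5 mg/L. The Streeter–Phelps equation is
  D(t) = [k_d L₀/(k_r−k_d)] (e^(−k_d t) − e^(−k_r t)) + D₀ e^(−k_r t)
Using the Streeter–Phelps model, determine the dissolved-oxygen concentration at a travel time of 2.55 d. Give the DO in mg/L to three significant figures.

DO ≈ 4.72 mg/L

k_d L₀/(k_r−k_d) = 0.342×52.0/(1.37−0.342) = 17.78/1.028 = 17.30 mg/L.
e^(−k_d t) = e^(−0.342×2.550) = 0.4181; e^(−k_r t) = e^(−1.37×2.550) = 0.03039.
D = 17.30 × (0.4181 − 0.03039) + 2.42 × 0.03039 = 6.707 + 0.07355 = 6.780 mg/L.
DO = C_s − D = 11.5 − 6.780 = 4.720 mg/L.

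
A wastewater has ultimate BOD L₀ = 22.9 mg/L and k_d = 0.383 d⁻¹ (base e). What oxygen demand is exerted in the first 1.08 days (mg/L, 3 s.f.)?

y ≈ 7.76 mg/L

y_t = L₀(1 − e^(−k_d t)) = 22.9 × (1 − e^(−0.383×1.08))
= 22.9 × (1 − 0.6612) = 22.9 × 0.3388 = 7.758 mg/L.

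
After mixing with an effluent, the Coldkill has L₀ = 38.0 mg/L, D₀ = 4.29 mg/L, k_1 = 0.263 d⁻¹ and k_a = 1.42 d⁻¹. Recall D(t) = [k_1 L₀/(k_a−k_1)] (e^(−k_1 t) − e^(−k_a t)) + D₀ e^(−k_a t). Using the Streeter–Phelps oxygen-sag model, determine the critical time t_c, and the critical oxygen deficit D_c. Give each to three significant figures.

t_c ≈ 0.864 d; D_c ≈ 5.61 mg/L

t_c = [1/(k_a−k_1)] ln[(k_a/k_1)(1 − D₀(k_a−k_1)/(k_1 L₀))]
= [1/(1.42−0.263)] ln[(1.42/0.263)(1 − 4.29×1.157/(0.263×38.0))]
= (1/1.157) ln[5.399 × 0.5033] = 0.8643 × ln(2.718) = 0.8643 × 0.9998 = 0.8641 d.
D_c = (k_1/k_a) L₀ e^(−k_1 t_c) = (0.263/1.42) × 38.0 × e^(−0.263×0.8641) = 0.1852 × 38.0 × 0.7967 = 5.607 mg/L.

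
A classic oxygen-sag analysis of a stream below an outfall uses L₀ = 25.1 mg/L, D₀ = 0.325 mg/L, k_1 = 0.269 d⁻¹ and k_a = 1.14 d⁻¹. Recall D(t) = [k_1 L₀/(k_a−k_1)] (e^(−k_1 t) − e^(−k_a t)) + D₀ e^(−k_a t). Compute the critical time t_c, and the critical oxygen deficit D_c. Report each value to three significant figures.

With k_a/k_1 = 4.238 and 1 − D₀(k_a−k_1)/(k_1 L₀) = 0.9581,
t_c = ln(4.238 × 0.9581) / (1.14 − 0.269) = ln(4.060) / 0.8710 = 1.401/0.8710 = 1.609 d.
L(t_c) = L₀ e^(−k_1 t_c) = 25.1 × 0.6487 = 16.28 mg/L, and at the critical point k_a D_c = k_1 L, so D_c = (0.269/1.14) × 16.28 = 3.842 mg/L.

t_c ≈ 1.61 d; D_c ≈ 3.84 mg/L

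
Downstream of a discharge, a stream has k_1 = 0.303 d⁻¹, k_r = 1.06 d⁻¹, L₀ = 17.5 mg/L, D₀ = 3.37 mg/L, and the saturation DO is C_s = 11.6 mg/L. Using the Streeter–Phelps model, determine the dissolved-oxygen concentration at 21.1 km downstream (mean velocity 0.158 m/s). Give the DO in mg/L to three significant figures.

DO ≈ 7.92 mg/L

Travel time t = x/v = 21.1 km / (0.158 m/s) = 21100 m / 0.158 m/s = 133500 s = 1.546 d.
k_1 L₀/(k_r−k_1) = 0.303×17.5/(1.06−0.303) = 5.303/0.7570 = 7.005 mg/L.
e^(−k_1 t) = e^(−0.303×1.546) = 0.6260; e^(−k_r t) = e^(−1.06×1.546) = 0.1943.
D = 7.005 × (0.6260 − 0.1943) + 3.37 × 0.1943 = 3.024 + 0.6548 = 3.679 mg/L.
DO = C_s − D = 11.6 − 3.679 = 7.921 mg/L.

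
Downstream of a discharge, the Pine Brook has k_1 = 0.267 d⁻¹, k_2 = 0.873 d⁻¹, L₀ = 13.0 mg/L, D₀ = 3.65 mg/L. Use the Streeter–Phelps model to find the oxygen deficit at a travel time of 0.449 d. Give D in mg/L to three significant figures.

k_1 L₀/(k_2−k_1) = 0.267×13.0/(0.873−0.267) = 3.471/0.6060 = 5.728 mg/L.
e^(−k_1 t) = e^(−0.267×0.4490) = 0.8870; e^(−k_2 t) = e^(−0.873×0.4490) = 0.6757.
D = 5.728 × (0.8870 − 0.6757) + 3.65 × 0.6757 = 1.210 + 2.466 = 3.677 mg/L.

D ≈ 3.68 mg/L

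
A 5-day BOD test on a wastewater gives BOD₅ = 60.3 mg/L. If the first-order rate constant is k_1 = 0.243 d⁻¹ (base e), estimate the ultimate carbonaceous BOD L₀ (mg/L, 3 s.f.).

BOD₅ = L₀(1 − e^(−5k_1)) ⇒ L₀ = BOD₅ / (1 − e^(−5×0.243))
= 60.3 / (1 − 0.2967) = 60.3 / 0.7033 = 85.74 mg/L.

L₀ ≈ 85.7 mg/L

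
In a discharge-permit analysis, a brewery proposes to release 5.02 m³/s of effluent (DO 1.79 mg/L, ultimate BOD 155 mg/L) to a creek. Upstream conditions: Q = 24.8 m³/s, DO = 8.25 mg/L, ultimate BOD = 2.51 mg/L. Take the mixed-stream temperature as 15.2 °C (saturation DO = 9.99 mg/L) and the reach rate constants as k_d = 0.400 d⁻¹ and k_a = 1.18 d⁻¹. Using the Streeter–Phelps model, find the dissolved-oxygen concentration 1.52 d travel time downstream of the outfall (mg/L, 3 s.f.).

Mixed DO = (24.8×8.25 + 5.02×1.79)/(24.8+5.02) = 213.6/29.82 = 7.163 mg/L.
Mixed L₀ = (24.8×2.51 + 5.02×155)/(29.82) = 840.3/29.82 = 28.18 mg/L.
Initial deficit D₀ = C_s − DO₀ = 9.99 − 7.163 = 2.827 mg/L.
D(1.52) = [0.400×28.18/(1.18−0.400)](e^(−0.400×1.52) − e^(−1.18×1.52)) + 2.827 e^(−1.18×1.52)
= 14.45 × (0.5444 − 0.1664) + 2.827 × 0.1664 = 5.934 mg/L.
DO = 9.99 − 5.934 = 4.056 mg/L.

DO ≈ 4.06 mg/L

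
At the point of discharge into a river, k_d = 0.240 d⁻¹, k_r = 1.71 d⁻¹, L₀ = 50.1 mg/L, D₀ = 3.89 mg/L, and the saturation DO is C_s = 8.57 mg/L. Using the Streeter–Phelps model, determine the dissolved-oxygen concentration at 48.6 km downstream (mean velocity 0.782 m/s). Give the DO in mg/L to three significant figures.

Travel time t = x/v = 48.6 km / (0.782 m/s) = 48600 m / 0.782 m/s = 62150 s = 0.7193 d.
k_d L₀/(k_r−k_d) = 0.240×50.1/(1.71−0.240) = 12.02/1.470 = 8.180 mg/L.
e^(−k_d t) = e^(−0.240×0.7193) = 0.8414; e^(−k_r t) = e^(−1.71×0.7193) = 0.2923.
D = 8.180 × (0.8414 − 0.2923) + 3.89 × 0.2923 = 4.492 + 1.137 = 5.629 mg/L.
DO = C_s − D = 8.57 − 5.629 = 2.941 mg/L.

DO ≈ 2.94 mg/L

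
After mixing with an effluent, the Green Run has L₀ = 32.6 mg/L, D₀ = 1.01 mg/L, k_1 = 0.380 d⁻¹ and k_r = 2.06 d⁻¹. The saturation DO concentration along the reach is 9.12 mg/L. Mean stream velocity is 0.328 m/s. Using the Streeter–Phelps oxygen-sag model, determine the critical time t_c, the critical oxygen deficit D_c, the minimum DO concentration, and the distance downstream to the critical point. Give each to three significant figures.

t_c ≈ 0.918 d; D_c ≈ 4.24 mg/L; min DO ≈ 4.88 mg/L; x_c ≈ 26.0 km

t_c = [1/(k_r−k_1)] ln[(k_r/k_1)(1 − D₀(k_r−k_1)/(k_1 L₀))]
= [1/(2.06−0.380)] ln[(2.06/0.380)(1 − 1.01×1.680/(0.380×32.6))]
= (1/1.680) ln[5.421 × 0.8630] = 0.5952 × ln(4.679) = 0.5952 × 1.543 = 0.9184 d.
L(t_c) = L₀ e^(−k_1 t_c) = 32.6 × 0.7054 = 23.00 mg/L, and at the critical point k_r D_c = k_1 L, so D_c = (0.380/2.06) × 23.00 = 4.242 mg/L.
Minimum DO = C_s − D_c = 9.12 − 4.242 = 4.878 mg/L.
x_c = v t_c = 0.328 m/s × 0.9184 d × 86400 s/d = 26030 m ≈ 26.0 km.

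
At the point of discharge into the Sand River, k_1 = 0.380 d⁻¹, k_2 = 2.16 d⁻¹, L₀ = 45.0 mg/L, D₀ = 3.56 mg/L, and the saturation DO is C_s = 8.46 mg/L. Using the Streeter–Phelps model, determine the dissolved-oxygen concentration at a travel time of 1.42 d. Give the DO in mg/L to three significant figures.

k_1 L₀/(k_2−k_1) = 0.380×45.0/(2.16−0.380) = 17.10/1.780 = 9.607 mg/L.
e^(−k_1 t) = e^(−0.380×1.420) = 0.5830; e^(−k_2 t) = e^(−2.16×1.420) = 0.04655.
D = 9.607 × (0.5830 − 0.04655) + 3.56 × 0.04655 = 5.153 + 0.1657 = 5.319 mg/L.
DO = C_s − D = 8.46 − 5.319 = 3.141 mg/L.

DO ≈ 3.14 mg/L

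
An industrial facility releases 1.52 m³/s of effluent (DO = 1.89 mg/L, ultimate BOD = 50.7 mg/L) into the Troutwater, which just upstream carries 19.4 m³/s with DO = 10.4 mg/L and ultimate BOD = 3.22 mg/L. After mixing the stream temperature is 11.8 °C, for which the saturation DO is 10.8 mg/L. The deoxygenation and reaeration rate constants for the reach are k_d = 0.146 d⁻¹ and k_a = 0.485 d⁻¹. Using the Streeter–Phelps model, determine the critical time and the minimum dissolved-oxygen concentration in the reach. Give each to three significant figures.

t_c ≈ 2.25 d; minimum DO ≈ 9.35 mg/L

Mixed DO = (19.4×10.4 + 1.52×1.89)/(19.4+1.52) = 204.6/20.92 = 9.782 mg/L.
Mixed L₀ = (19.4×3.22 + 1.52×50.7)/(20.92) = 139.5/20.92 = 6.670 mg/L.
Initial deficit D₀ = C_s − DO₀ = 10.8 − 9.782 = 1.018 mg/L.
t_c = (1/0.3390) ln[(0.485/0.146)(1 − 1.018×0.3390/(0.146×6.670))] = 2.950 × ln(2.144) = 2.250 d.
D_c = (0.146/0.485) × 6.670 × e^(−0.146×2.250) = 0.3010 × 6.670 × 0.7200 = 1.446 mg/L.
Minimum DO = 10.8 − 1.446 = 9.354 mg/L.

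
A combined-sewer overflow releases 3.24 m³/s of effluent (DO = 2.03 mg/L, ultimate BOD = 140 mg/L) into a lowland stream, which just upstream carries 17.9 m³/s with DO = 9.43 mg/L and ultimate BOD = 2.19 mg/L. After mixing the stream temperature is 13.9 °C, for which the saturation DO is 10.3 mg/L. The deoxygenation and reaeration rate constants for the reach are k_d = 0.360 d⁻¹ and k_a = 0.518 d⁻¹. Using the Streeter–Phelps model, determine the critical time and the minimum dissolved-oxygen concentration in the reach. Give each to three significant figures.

t_c ≈ 2.06 d; minimum DO ≈ 2.58 mg/L

Mixed DO = (17.9×9.43 + 3.24×2.03)/(17.9+3.24) = 175.4/21.14 = 8.296 mg/L.
Mixed L₀ = (17.9×2.19 + 3.24×140)/(21.14) = 492.8/21.14 = 23.31 mg/L.
Initial deficit D₀ = C_s − DO₀ = 10.3 − 8.296 = 2.004 mg/L.
t_c = (1/0.1580) ln[(0.518/0.360)(1 − 2.004×0.1580/(0.360×23.31))] = 6.329 × ln(1.385) = 2.060 d.
D_c = (0.360/0.518) × 23.31 × e^(−0.360×2.060) = 0.6950 × 23.31 × 0.4764 = 7.719 mg/L.
Minimum DO = 10.3 − 7.719 = 2.581 mg/L.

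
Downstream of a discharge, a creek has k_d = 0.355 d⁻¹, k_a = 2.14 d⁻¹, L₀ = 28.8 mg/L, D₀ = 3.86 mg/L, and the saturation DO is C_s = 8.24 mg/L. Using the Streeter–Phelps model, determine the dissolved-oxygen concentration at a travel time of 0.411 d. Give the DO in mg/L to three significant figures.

k_d L₀/(k_a−k_d) = 0.355×28.8/(2.14−0.355) = 10.22/1.785 = 5.728 mg/L.
e^(−k_d t) = e^(−0.355×0.4110) = 0.8642; e^(−k_a t) = e^(−2.14×0.4110) = 0.4150.
D = 5.728 × (0.8642 − 0.4150) + 3.86 × 0.4150 = 2.573 + 1.602 = 4.175 mg/L.
DO = C_s − D = 8.24 − 4.175 = 4.065 mg/L.

DO ≈ 4.06 mg/L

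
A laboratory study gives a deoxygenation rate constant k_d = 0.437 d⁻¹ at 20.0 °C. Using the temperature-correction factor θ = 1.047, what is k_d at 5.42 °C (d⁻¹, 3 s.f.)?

k_d ≈ 0.224 d⁻¹

k_d(T₂) = k_d(T₁) · θ^(T₂−T₁) = 0.437 × 1.047^(5.42−20.0)
= 0.437 × 1.047^-14.6 = 0.437 × 0.5119 = 0.2237 d⁻¹.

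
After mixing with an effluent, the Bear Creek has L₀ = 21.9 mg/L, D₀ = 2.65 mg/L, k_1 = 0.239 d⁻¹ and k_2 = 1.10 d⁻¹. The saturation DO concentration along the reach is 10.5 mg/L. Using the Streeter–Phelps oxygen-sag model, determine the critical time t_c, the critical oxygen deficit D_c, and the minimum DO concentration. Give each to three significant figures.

t_c ≈ 1.11 d; D_c ≈ 3.65 mg/L; min DO ≈ 6.85 mg/L

At the critical point dD/dt = 0, so k_1 L₀ e^(−k_1 t) = k_2 D. Substituting D(t) from the Streeter–Phelps equation and solving for t gives
t_c = ln[(k_2/k_1)(1 − D₀(k_2−k_1)/(k_1 L₀))] / (k_2−k_1).
Here k_2−k_1 = 0.8610 d⁻¹ and 1 − D₀(k_2−k_1)/(k_1 L₀) = 1 − 2.65×0.8610/(0.239×21.9) = 0.5641, so
t_c = ln(4.603 × 0.5641) / 0.8610 = 0.9540 / 0.8610 = 1.108 d.
D_c = (k_1/k_2) L₀ e^(−k_1 t_c) = (0.239/1.10) × 21.9 × e^(−0.239×1.108) = 0.2173 × 21.9 × 0.7673 = 3.651 mg/L.
Minimum DO = C_s − D_c = 10.5 − 3.651 = 6.849 mg/L.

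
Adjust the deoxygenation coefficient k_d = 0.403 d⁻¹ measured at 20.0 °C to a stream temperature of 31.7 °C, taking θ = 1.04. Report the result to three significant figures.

k_d ≈ 0.638 d⁻¹

k_d(T₂) = k_d(T₁) · θ^(T₂−T₁) = 0.403 × 1.04^(31.7−20.0)
= 0.403 × 1.04^11.7 = 0.403 × 1.582 = 0.6377 d⁻¹.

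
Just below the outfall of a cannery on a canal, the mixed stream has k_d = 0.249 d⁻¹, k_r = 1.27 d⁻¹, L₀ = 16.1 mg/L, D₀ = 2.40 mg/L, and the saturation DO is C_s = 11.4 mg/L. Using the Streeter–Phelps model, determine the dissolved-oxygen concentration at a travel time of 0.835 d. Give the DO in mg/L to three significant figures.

DO ≈ 8.74 mg/L

k_d L₀/(k_r−k_d) = 0.249×16.1/(1.27−0.249) = 4.009/1.021 = 3.926 mg/L.
e^(−k_d t) = e^(−0.249×0.8350) = 0.8123; e^(−k_r t) = e^(−1.27×0.8350) = 0.3463.
D = 3.926 × (0.8123 − 0.3463) + 2.40 × 0.3463 = 1.830 + 0.8311 = 2.661 mg/L.
DO = C_s − D = 11.4 − 2.661 = 8.739 mg/L.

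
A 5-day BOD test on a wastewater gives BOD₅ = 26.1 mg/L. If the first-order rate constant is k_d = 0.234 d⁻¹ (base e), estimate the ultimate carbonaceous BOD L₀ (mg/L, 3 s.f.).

BOD₅ = L₀(1 − e^(−5k_d)) ⇒ L₀ = BOD₅ / (1 − e^(−5×0.234))
= 26.1 / (1 − 0.3104) = 26.1 / 0.6896 = 37.85 mg/L.

L₀ ≈ 37.8 mg/L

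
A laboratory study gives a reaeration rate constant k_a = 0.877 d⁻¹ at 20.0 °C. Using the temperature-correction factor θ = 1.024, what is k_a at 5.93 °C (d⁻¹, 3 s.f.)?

k_a(T₂) = k_a(T₁) · θ^(T₂−T₁) = 0.877 × 1.024^(5.93−20.0)
= 0.877 × 1.024^-14.1 = 0.877 × 0.7163 = 0.6282 d⁻¹.

k_a ≈ 0.628 d⁻¹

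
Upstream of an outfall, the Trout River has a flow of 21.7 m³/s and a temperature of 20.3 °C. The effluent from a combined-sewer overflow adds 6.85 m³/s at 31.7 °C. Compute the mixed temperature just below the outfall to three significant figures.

23.0 °C

Flow-weighted mixing: C = (Q_r C_r + Q_w C_w)/(Q_r + Q_w)
= (21.7×20.3 + 6.85×31.7)/(21.7 + 6.85) = 657.7/28.55 = 23.04 °C.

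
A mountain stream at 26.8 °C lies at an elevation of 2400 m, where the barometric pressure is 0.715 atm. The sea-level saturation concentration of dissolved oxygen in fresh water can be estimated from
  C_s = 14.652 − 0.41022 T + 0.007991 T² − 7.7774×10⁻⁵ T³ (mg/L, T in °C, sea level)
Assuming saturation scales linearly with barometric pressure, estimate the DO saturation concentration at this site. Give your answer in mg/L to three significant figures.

At sea level: C_s = 14.652 − 0.41022×26.8 + 0.007991×26.8² − 7.7774×10⁻⁵×26.8³ = 7.901 mg/L.
Pressure correction: C_s' = 7.901 × 0.715 = 5.649 mg/L.

C_s ≈ 5.65 mg/L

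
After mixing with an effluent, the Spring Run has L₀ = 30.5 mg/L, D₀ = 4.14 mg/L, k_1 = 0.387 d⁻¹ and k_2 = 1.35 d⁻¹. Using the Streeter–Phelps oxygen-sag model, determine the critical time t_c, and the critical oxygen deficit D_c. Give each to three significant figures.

t_c = [1/(k_2−k_1)] ln[(k_2/k_1)(1 − D₀(k_2−k_1)/(k_1 L₀))]
= [1/(1.35−0.387)] ln[(1.35/0.387)(1 − 4.14×0.9630/(0.387×30.5))]
= (1/0.9630) ln[3.488 × 0.6622] = 1.038 × ln(2.310) = 1.038 × 0.8373 = 0.8695 d.
L(t_c) = L₀ e^(−k_1 t_c) = 30.5 × 0.7143 = 21.79 mg/L, and at the critical point k_2 D_c = k_1 L, so D_c = (0.387/1.35) × 21.79 = 6.245 mg/L.

t_c ≈ 0.869 d; D_c ≈ 6.25 mg/L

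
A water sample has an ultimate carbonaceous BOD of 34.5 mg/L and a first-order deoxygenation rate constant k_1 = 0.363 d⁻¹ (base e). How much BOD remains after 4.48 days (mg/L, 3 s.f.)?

L_t = L₀ e^(−k_1 t) = 34.5 × e^(−0.363×4.48) = 34.5 × 0.1967 = 6.785 mg/L.

L ≈ 6.79 mg/L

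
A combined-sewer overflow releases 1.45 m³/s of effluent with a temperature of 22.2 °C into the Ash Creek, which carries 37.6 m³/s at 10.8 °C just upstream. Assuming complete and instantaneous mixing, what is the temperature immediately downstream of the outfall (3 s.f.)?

Flow-weighted mixing: C = (Q_r C_r + Q_w C_w)/(Q_r + Q_w)
= (37.6×10.8 + 1.45×22.2)/(37.6 + 1.45) = 438.3/39.05 = 11.22 °C.

11.2 °C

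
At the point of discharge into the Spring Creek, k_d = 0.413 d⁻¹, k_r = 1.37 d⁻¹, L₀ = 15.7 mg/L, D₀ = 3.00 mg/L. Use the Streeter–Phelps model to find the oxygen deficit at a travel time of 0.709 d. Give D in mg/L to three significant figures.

k_d L₀/(k_r−k_d) = 0.413×15.7/(1.37−0.413) = 6.484/0.9570 = 6.775 mg/L.
e^(−k_d t) = e^(−0.413×0.7090) = 0.7462; e^(−k_r t) = e^(−1.37×0.7090) = 0.3786.
D = 6.775 × (0.7462 − 0.3786) + 3.00 × 0.3786 = 2.491 + 1.136 = 3.626 mg/L.

D ≈ 3.63 mg/L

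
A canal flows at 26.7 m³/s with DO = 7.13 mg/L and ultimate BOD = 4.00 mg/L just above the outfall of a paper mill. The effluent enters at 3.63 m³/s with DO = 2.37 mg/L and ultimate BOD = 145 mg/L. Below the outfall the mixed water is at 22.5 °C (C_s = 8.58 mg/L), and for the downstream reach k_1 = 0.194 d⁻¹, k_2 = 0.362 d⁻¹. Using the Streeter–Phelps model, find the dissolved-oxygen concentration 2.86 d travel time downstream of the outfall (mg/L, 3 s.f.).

DO ≈ 2.58 mg/L

Mixed DO = (26.7×7.13 + 3.63×2.37)/(26.7+3.63) = 199.0/30.33 = 6.560 mg/L.
Mixed L₀ = (26.7×4.00 + 3.63×145)/(30.33) = 633.1/30.33 = 20.88 mg/L.
Initial deficit D₀ = C_s − DO₀ = 8.58 − 6.560 = 2.020 mg/L.
D(2.86) = [0.194×20.88/(0.362−0.194)](e^(−0.194×2.86) − e^(−0.362×2.86)) + 2.020 e^(−0.362×2.86)
= 24.11 × (0.5742 − 0.3551) + 2.020 × 0.3551 = 5.998 mg/L.
DO = 8.58 − 5.998 = 2.582 mg/L.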